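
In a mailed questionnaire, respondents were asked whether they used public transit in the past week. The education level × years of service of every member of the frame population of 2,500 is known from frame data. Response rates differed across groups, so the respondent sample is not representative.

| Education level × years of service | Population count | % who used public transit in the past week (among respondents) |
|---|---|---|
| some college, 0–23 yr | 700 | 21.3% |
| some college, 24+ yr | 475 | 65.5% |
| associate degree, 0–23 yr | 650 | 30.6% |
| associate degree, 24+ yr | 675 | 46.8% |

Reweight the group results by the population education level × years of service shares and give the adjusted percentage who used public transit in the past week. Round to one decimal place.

39.0%

Post-stratification weights by population share, not respondent share:
  some college, 0–23 yr: (700/2,500) × 21.3 = 5.964
  some college, 24+ yr: (475/2,500) × 65.5 = 12.445
  associate degree, 0–23 yr: (650/2,500) × 30.6 = 7.956
  associate degree, 24+ yr: (675/2,500) × 46.8 = 12.636
Post-stratified estimate = 39.001 → 39.0%.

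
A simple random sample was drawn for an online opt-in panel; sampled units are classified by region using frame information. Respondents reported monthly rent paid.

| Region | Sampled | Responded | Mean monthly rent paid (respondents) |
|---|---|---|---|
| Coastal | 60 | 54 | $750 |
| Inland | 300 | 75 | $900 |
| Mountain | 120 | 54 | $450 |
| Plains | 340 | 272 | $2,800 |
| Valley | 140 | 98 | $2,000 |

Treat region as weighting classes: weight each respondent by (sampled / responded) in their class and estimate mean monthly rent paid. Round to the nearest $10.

Class response rates: Coastal 54/60 = 90%, Inland 75/300 = 25%, Mountain 54/120 = 45%, Plains 272/340 = 80%, Valley 98/140 = 70%.
Weighting each respondent by the inverse class response rate inflates each class back to its sampled size, so the class weight is n_sampled:
  Coastal: 60 × 750 = 45,000
  Inland: 300 × 900 = 270,000
  Mountain: 120 × 450 = 54,000
  Plains: 340 × 2800 = 952,000
  Valley: 140 × 2000 = 280,000
Adjusted estimate = 1,601,000 / 960 = 1667.71 → $1,670.

$1,670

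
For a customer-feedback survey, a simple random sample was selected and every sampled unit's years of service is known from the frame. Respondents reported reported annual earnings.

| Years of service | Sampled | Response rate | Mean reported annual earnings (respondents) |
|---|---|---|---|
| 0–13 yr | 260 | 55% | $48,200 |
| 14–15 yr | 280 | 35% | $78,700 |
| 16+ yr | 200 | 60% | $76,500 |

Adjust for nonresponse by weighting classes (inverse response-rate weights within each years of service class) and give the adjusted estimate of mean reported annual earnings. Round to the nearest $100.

$67,400

Weighting each respondent by the inverse class response rate inflates each class back to its sampled size, so the class weight is n_sampled:
  0–13 yr: 260 × 48,200 = 12,532,000
  14–15 yr: 280 × 78,700 = 22,036,000
  16+ yr: 200 × 76,500 = 15,300,000
Adjusted estimate = 49,868,000 / 740 = 67389.2 → $67,400.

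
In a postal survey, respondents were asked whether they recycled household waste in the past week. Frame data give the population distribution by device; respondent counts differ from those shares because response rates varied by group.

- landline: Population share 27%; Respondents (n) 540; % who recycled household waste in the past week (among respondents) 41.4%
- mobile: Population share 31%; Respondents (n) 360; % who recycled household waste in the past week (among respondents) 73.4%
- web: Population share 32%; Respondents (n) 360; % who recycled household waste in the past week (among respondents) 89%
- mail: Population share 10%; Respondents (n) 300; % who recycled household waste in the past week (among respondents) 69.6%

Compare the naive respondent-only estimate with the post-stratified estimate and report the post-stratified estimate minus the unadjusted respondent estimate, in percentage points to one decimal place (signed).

Without adjustment, the pooled respondent share is:
  (540/1560)×41.4 + (360/1560)×73.4 + (360/1560)×89 + (300/1560)×69.6 = 65.1923%
Reweighting by population device shares:
  0.27×41.4 + 0.31×73.4 + 0.32×89 + 0.1×69.6 = 69.372%
Difference = 69.372 − 65.1923 = 4.1797 pp.

+4.2 percentage points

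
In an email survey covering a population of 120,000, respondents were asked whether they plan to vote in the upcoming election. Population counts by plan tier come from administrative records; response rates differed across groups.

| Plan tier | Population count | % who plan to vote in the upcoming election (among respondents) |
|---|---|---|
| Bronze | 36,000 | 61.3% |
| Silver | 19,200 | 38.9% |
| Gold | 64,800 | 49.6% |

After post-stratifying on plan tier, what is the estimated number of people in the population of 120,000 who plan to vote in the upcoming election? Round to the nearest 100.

61,700

Estimated count per cell = population count × respondent percentage:
  Bronze: 36,000 × 61.3% = 22,068
  Silver: 19,200 × 38.9% = 7468.8
  Gold: 64,800 × 49.6% = 32140.8
Estimated total = 61677.6 → 61,700.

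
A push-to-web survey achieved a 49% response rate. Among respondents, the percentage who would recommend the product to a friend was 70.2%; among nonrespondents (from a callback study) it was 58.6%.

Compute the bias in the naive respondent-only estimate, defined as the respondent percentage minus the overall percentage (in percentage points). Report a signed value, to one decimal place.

Nonresponse fraction = 1 − 0.49 = 0.51.
Bias = (nonresponse fraction) × (respondent percentage − nonrespondent percentage)
     = 0.51 × (70.2 − 58.6) = 0.51 × 11.6 = 5.916.

+5.9 percentage points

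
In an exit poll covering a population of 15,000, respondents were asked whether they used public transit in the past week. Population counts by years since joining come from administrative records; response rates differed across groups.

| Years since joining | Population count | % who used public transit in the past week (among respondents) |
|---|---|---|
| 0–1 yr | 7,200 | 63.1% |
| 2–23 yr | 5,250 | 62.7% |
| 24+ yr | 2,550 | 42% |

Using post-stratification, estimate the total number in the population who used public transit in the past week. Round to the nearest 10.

8,910

Estimated count per cell = population count × respondent percentage:
  0–1 yr: 7,200 × 63.1% = 4543.2
  2–23 yr: 5,250 × 62.7% = 3291.75
  24+ yr: 2,550 × 42% = 1071
Estimated total = 8905.95 → 8,910.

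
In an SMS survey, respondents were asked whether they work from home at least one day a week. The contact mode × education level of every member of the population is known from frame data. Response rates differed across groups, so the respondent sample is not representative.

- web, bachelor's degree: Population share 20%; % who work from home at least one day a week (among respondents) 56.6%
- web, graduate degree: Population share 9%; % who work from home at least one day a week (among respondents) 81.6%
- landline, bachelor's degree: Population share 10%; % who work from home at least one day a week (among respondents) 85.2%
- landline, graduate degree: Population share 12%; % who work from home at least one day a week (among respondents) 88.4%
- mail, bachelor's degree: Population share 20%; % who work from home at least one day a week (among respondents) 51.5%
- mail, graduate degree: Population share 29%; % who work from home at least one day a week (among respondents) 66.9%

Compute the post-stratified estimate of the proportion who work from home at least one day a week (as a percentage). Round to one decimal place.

Post-stratification weights by population share, not respondent share:
  web, bachelor's degree: 0.2 × 56.6 = 11.32
  web, graduate degree: 0.09 × 81.6 = 7.344
  landline, bachelor's degree: 0.1 × 85.2 = 8.52
  landline, graduate degree: 0.12 × 88.4 = 10.608
  mail, bachelor's degree: 0.2 × 51.5 = 10.3
  mail, graduate degree: 0.29 × 66.9 = 19.401
Post-stratified estimate = 67.493 → 67.5%.

67.5%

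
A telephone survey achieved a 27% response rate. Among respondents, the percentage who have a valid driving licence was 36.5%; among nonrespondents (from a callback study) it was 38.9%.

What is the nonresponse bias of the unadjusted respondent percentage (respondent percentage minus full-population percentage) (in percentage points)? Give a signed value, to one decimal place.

-1.8 percentage points

Nonresponse fraction = 1 − 0.27 = 0.73.
Bias = (nonresponse fraction) × (respondent percentage − nonrespondent percentage)
     = 0.73 × (36.5 − 38.9) = 0.73 × -2.4 = -1.752.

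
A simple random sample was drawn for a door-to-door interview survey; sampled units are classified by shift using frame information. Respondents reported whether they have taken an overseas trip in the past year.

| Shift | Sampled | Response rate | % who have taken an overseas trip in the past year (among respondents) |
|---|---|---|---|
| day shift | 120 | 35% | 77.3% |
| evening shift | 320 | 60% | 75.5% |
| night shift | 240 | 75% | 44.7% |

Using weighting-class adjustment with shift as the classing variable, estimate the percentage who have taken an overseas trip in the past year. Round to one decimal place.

Inverse-response-rate weighting restores each class to its sampled count, so class totals weight by n_sampled:
  day shift: 120 × 77.3 = 9276
  evening shift: 320 × 75.5 = 24,160
  night shift: 240 × 44.7 = 10,728
Adjusted estimate = 44,164 / 680 = 64.9471 → 64.9%.

64.9%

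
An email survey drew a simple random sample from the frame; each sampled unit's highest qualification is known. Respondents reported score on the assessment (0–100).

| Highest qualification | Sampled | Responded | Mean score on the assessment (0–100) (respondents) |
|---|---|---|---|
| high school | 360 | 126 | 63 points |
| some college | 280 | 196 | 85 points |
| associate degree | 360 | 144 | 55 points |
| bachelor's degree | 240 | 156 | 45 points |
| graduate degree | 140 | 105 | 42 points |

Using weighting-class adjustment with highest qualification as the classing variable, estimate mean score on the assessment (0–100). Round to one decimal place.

60.1

Class response rates: high school 126/360 = 35%, some college 196/280 = 70%, associate degree 144/360 = 40%, bachelor's degree 156/240 = 65%, graduate degree 105/140 = 75%.
Weighting each respondent by the inverse class response rate inflates each class back to its sampled size, so the class weight is n_sampled:
  high school: 360 × 63 = 22,680
  some college: 280 × 85 = 23,800
  associate degree: 360 × 55 = 19,800
  bachelor's degree: 240 × 45 = 10,800
  graduate degree: 140 × 42 = 5880
Adjusted estimate = 82,960 / 1,380 = 60.1159 → 60.1.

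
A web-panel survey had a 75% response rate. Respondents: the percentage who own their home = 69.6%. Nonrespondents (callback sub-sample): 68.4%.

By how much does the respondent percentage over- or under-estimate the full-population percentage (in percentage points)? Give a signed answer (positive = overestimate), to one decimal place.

Nonresponse fraction = 1 − 0.75 = 0.25.
Bias = (nonresponse fraction) × (respondent percentage − nonrespondent percentage)
     = 0.25 × (69.6 − 68.4) = 0.25 × 1.2 = 0.3.

+0.3 percentage points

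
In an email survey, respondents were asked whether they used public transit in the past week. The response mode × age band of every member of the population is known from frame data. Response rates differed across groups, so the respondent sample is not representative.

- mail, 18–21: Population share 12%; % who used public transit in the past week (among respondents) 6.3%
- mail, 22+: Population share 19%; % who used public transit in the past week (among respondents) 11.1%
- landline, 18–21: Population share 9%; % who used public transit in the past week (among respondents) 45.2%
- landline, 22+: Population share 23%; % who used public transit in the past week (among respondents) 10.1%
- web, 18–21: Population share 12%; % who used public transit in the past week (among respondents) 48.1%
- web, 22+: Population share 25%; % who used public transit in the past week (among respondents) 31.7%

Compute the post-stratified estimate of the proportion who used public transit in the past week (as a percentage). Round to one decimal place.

23.0%

Each cell contributes population-share × respondent value:
  mail, 18–21: 0.12 × 6.3 = 0.756
  mail, 22+: 0.19 × 11.1 = 2.109
  landline, 18–21: 0.09 × 45.2 = 4.068
  landline, 22+: 0.23 × 10.1 = 2.323
  web, 18–21: 0.12 × 48.1 = 5.772
  web, 22+: 0.25 × 31.7 = 7.925
Post-stratified estimate = 22.953 → 23.0%.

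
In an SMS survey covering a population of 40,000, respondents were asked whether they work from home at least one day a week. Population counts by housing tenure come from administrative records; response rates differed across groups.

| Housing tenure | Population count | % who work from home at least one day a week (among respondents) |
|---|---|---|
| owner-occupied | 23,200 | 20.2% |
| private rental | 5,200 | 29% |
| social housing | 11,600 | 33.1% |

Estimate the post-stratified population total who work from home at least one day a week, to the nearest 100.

Apply each group's respondent rate to its population count:
  owner-occupied: 23,200 × 20.2% = 4686.4
  private rental: 5,200 × 29% = 1508
  social housing: 11,600 × 33.1% = 3839.6
Estimated total = 10,034 → 10,000.

10,000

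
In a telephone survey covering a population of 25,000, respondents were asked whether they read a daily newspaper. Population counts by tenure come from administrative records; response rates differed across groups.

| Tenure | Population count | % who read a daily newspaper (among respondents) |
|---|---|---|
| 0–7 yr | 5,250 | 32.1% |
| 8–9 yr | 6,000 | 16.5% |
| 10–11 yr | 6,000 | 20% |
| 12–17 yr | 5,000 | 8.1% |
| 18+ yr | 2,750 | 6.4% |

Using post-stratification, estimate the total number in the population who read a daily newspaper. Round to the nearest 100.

Each cell contributes its population count × the respondent rate:
  0–7 yr: 5,250 × 32.1% = 1685.25
  8–9 yr: 6,000 × 16.5% = 990
  10–11 yr: 6,000 × 20% = 1200
  12–17 yr: 5,000 × 8.1% = 405
  18+ yr: 2,750 × 6.4% = 176
Estimated total = 4456.25 → 4,500.

4,500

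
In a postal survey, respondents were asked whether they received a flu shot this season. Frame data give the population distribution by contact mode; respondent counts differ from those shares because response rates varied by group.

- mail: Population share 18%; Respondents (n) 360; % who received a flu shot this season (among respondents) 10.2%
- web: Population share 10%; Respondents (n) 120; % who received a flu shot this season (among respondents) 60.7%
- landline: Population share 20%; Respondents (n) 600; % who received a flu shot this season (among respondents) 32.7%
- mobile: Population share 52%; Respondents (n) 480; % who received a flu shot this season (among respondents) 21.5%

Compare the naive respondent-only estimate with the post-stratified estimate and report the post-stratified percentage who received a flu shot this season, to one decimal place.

25.6%

Naive respondent-only estimate (weights = respondent counts):
  (360/1560)×10.2 + (120/1560)×60.7 + (600/1560)×32.7 + (480/1560)×21.5 = 26.2154%
Reweighting by population contact mode shares:
  0.18×10.2 + 0.1×60.7 + 0.2×32.7 + 0.52×21.5 = 25.626%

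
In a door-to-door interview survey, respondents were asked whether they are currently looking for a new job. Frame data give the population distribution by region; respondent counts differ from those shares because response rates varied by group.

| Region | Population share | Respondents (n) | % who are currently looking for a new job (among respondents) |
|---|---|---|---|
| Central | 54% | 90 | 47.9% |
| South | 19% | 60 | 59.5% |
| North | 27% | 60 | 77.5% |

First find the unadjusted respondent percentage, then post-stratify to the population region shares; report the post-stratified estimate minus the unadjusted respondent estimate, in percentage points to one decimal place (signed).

Unadjusted (pooled respondent) estimate weights by respondent counts:
  (90/210)×47.9 + (60/210)×59.5 + (60/210)×77.5 = 59.6714%
Reweighting by population region shares:
  0.54×47.9 + 0.19×59.5 + 0.27×77.5 = 58.096%
Difference = 58.096 − 59.6714 = -1.5754 pp.

-1.6 percentage points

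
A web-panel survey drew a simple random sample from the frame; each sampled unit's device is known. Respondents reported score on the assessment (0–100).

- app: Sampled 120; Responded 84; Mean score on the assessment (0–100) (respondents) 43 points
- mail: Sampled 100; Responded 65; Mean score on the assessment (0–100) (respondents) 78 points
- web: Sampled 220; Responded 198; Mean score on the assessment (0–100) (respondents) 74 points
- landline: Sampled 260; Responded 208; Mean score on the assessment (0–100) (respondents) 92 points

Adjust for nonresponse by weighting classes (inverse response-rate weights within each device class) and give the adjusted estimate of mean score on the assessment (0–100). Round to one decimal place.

75.9

Class response rates: app 84/120 = 70%, mail 65/100 = 65%, web 198/220 = 90%, landline 208/260 = 80%.
Each respondent's weight = sampled/responded in their class; summing within a class gives n_sampled, so:
  app: 120 × 43 = 5160
  mail: 100 × 78 = 7800
  web: 220 × 74 = 16,280
  landline: 260 × 92 = 23,920
Adjusted estimate = 53,160 / 700 = 75.9429 → 75.9.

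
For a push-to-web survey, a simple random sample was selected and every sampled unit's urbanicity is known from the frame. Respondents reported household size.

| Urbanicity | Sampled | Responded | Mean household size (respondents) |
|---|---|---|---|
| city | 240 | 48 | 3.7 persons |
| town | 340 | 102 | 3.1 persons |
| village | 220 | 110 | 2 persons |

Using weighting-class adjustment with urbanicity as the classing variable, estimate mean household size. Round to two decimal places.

2.98

Class response rates: city 48/240 = 20%, town 102/340 = 30%, village 110/220 = 50%.
With weight = n_sampled/n_responded per class, the weighted class total is n_sampled:
  city: 240 × 3.7 = 888
  town: 340 × 3.1 = 1054
  village: 220 × 2 = 440
Adjusted estimate = 2382 / 800 = 2.9775 → 2.98.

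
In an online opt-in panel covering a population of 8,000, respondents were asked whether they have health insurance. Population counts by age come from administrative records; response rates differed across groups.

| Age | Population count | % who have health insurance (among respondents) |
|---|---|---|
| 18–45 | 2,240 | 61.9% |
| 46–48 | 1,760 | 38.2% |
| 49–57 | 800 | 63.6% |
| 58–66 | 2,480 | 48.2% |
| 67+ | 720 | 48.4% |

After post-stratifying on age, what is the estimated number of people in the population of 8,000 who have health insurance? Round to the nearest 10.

4,110

Apply each group's respondent rate to its population count:
  18–45: 2,240 × 61.9% = 1386.56
  46–48: 1,760 × 38.2% = 672.32
  49–57: 800 × 63.6% = 508.8
  58–66: 2,480 × 48.2% = 1195.36
  67+: 720 × 48.4% = 348.48
Estimated total = 4111.52 → 4,110.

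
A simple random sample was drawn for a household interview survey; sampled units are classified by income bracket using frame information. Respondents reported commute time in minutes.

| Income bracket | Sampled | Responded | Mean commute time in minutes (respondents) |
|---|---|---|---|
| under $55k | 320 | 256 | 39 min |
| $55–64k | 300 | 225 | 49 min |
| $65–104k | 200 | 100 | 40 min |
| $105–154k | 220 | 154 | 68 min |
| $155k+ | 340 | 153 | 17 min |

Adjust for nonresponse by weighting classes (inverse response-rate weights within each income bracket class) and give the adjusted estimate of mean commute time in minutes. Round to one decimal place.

Response rates by class: under $55k 256/320 = 80%, $55–64k 225/300 = 75%, $65–104k 100/200 = 50%, $105–154k 154/220 = 70%, $155k+ 153/340 = 45%.
Inverse-response-rate weighting restores each class to its sampled count, so class totals weight by n_sampled:
  under $55k: 320 × 39 = 12,480
  $55–64k: 300 × 49 = 14,700
  $65–104k: 200 × 40 = 8000
  $105–154k: 220 × 68 = 14,960
  $155k+: 340 × 17 = 5780
Adjusted estimate = 55,920 / 1,380 = 40.5217 → 40.5.

40.5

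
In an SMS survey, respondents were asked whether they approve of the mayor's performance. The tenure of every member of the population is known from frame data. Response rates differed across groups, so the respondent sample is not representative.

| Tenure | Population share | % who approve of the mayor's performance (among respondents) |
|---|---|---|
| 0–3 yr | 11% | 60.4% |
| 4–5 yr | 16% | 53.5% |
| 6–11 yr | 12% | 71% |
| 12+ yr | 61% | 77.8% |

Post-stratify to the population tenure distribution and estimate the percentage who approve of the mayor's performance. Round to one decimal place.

Reweight to the known tenure distribution:
  0–3 yr: 0.11 × 60.4 = 6.644
  4–5 yr: 0.16 × 53.5 = 8.56
  6–11 yr: 0.12 × 71 = 8.52
  12+ yr: 0.61 × 77.8 = 47.458
Post-stratified estimate = 71.182 → 71.2%.

71.2%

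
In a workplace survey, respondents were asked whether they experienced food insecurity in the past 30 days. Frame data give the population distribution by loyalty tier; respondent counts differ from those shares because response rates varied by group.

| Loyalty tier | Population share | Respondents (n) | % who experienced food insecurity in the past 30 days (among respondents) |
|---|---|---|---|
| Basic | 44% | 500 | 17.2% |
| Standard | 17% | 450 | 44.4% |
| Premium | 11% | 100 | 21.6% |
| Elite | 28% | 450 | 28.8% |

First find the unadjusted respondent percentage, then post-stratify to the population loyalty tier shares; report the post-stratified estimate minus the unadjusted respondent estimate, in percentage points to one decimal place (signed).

-3.6 percentage points

Naive respondent-only estimate (weights = respondent counts):
  (500/1500)×17.2 + (450/1500)×44.4 + (100/1500)×21.6 + (450/1500)×28.8 = 29.1333%
Post-stratifying to population shares instead:
  0.44×17.2 + 0.17×44.4 + 0.11×21.6 + 0.28×28.8 = 25.556%
Difference = 25.556 − 29.1333 = -3.5773 pp.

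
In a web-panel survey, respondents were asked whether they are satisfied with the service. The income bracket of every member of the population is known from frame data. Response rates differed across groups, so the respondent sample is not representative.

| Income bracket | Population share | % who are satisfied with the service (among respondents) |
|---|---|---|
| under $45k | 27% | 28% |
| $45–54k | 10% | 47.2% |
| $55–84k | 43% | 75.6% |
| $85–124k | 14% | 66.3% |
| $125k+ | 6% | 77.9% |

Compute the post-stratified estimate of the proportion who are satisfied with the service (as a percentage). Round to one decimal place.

58.7%

Post-stratification weights by population share, not respondent share:
  under $45k: 0.27 × 28 = 7.56
  $45–54k: 0.1 × 47.2 = 4.72
  $55–84k: 0.43 × 75.6 = 32.508
  $85–124k: 0.14 × 66.3 = 9.282
  $125k+: 0.06 × 77.9 = 4.674
Post-stratified estimate = 58.744 → 58.7%.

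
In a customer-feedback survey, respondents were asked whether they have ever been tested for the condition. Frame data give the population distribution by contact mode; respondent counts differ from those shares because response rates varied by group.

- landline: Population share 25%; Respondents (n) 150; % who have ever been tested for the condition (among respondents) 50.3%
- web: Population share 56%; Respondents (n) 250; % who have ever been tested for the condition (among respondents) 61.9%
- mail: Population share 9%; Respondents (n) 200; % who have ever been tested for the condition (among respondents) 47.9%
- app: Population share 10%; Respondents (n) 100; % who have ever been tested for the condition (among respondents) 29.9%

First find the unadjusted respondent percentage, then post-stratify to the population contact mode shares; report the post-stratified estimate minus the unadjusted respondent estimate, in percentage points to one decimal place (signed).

Unadjusted (pooled respondent) estimate weights by respondent counts:
  (150/700)×50.3 + (250/700)×61.9 + (200/700)×47.9 + (100/700)×29.9 = 50.8429%
Post-stratifying to population shares instead:
  0.25×50.3 + 0.56×61.9 + 0.09×47.9 + 0.1×29.9 = 54.54%
Difference = 54.54 − 50.8429 = 3.6971 pp.

+3.7 percentage points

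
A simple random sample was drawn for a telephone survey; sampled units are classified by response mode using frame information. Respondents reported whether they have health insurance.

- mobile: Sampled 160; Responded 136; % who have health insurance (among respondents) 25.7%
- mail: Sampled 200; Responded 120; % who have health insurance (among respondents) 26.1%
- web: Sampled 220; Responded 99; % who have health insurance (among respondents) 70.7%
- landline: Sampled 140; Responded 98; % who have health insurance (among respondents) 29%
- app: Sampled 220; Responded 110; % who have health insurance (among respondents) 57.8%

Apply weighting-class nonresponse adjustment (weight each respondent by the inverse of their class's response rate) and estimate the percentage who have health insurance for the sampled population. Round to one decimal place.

Response rates by class: mobile 136/160 = 85%, mail 120/200 = 60%, web 99/220 = 45%, landline 98/140 = 70%, app 110/220 = 50%.
Weighting each respondent by the inverse class response rate inflates each class back to its sampled size, so the class weight is n_sampled:
  mobile: 160 × 25.7 = 4112
  mail: 200 × 26.1 = 5220
  web: 220 × 70.7 = 15,554
  landline: 140 × 29 = 4060
  app: 220 × 57.8 = 12,716
Adjusted estimate = 41,662 / 940 = 44.3213 → 44.3%.

44.3%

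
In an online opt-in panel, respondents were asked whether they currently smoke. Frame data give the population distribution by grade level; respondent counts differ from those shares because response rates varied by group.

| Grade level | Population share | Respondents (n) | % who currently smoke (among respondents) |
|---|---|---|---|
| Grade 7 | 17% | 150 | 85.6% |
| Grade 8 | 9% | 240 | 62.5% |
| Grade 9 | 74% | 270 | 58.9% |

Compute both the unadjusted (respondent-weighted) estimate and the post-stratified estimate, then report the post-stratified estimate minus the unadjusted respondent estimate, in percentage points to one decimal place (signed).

Without adjustment, the pooled respondent share is:
  (150/660)×85.6 + (240/660)×62.5 + (270/660)×58.9 = 66.2773%
Reweighting by population grade level shares:
  0.17×85.6 + 0.09×62.5 + 0.74×58.9 = 63.763%
Difference = 63.763 − 66.2773 = -2.5143 pp.

-2.5 percentage points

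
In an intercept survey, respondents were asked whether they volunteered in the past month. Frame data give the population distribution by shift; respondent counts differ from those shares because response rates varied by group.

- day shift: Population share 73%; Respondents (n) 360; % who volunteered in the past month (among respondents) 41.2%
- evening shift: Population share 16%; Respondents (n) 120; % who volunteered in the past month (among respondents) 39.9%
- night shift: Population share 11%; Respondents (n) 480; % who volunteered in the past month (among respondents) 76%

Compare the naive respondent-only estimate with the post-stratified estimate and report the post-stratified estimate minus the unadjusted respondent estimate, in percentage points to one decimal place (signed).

Unadjusted (pooled respondent) estimate weights by respondent counts:
  (360/960)×41.2 + (120/960)×39.9 + (480/960)×76 = 58.4375%
Reweighting by population shift shares:
  0.73×41.2 + 0.16×39.9 + 0.11×76 = 44.82%
Difference = 44.82 − 58.4375 = -13.6175 pp.

-13.6 percentage points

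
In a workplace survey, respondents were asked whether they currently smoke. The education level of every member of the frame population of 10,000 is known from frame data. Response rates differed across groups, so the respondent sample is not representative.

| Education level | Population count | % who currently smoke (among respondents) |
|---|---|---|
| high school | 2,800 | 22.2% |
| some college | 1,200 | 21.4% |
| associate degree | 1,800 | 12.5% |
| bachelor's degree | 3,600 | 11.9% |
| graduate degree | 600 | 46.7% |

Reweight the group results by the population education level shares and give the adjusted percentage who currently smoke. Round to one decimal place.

Weight each group's respondent value by its population share:
  high school: (2,800/10,000) × 22.2 = 6.216
  some college: (1,200/10,000) × 21.4 = 2.568
  associate degree: (1,800/10,000) × 12.5 = 2.25
  bachelor's degree: (3,600/10,000) × 11.9 = 4.284
  graduate degree: (600/10,000) × 46.7 = 2.802
Post-stratified estimate = 18.12 → 18.1%.

18.1%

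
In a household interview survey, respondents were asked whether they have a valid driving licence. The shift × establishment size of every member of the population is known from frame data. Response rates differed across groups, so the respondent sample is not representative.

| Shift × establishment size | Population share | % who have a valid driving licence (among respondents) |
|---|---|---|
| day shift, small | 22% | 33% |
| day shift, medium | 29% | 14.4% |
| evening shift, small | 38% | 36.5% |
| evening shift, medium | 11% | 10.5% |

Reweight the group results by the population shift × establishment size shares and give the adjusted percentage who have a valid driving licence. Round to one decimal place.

Reweight to the known shift × establishment size distribution:
  day shift, small: 0.22 × 33 = 7.26
  day shift, medium: 0.29 × 14.4 = 4.176
  evening shift, small: 0.38 × 36.5 = 13.87
  evening shift, medium: 0.11 × 10.5 = 1.155
Post-stratified estimate = 26.461 → 26.5%.

26.5%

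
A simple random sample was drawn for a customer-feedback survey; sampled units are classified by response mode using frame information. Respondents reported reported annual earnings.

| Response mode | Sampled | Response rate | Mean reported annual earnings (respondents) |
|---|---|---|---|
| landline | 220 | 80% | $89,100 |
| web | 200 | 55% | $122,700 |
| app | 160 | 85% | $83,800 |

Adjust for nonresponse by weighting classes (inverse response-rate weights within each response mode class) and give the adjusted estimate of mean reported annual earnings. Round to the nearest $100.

With weight = n_sampled/n_responded per class, the weighted class total is n_sampled:
  landline: 220 × 89,100 = 19,602,000
  web: 200 × 122,700 = 24,540,000
  app: 160 × 83,800 = 13,408,000
Adjusted estimate = 57,550,000 / 580 = 99224.1 → $99,200.

$99,200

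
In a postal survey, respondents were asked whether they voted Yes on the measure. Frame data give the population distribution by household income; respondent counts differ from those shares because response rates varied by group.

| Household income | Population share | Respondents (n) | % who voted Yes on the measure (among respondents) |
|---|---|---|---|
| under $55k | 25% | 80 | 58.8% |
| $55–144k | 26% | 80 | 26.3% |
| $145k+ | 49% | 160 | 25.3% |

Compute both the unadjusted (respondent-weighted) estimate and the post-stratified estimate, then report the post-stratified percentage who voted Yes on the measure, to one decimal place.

33.9%

Unadjusted (pooled respondent) estimate weights by respondent counts:
  (80/320)×58.8 + (80/320)×26.3 + (160/320)×25.3 = 33.925%
Post-stratified estimate weights by population shares:
  0.25×58.8 + 0.26×26.3 + 0.49×25.3 = 33.935%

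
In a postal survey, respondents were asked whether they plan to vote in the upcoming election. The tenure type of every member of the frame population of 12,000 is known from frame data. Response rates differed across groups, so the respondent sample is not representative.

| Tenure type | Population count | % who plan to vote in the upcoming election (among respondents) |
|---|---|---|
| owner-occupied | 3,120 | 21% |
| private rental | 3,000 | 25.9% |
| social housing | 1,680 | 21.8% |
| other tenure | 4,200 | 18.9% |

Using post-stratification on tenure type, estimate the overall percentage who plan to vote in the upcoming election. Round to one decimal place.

21.6%

Weight each group's respondent value by its population share:
  owner-occupied: (3,120/12,000) × 21 = 5.46
  private rental: (3,000/12,000) × 25.9 = 6.475
  social housing: (1,680/12,000) × 21.8 = 3.052
  other tenure: (4,200/12,000) × 18.9 = 6.615
Post-stratified estimate = 21.602 → 21.6%.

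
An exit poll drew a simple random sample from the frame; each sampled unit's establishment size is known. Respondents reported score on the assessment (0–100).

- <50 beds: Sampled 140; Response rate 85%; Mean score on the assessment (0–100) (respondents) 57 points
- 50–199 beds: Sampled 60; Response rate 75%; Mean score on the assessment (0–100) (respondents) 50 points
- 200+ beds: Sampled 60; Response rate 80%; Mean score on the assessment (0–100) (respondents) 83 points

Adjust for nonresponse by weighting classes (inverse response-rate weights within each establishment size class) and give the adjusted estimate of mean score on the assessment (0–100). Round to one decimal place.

61.4

Weighting each respondent by the inverse class response rate inflates each class back to its sampled size, so the class weight is n_sampled:
  <50 beds: 140 × 57 = 7980
  50–199 beds: 60 × 50 = 3000
  200+ beds: 60 × 83 = 4980
Adjusted estimate = 15,960 / 260 = 61.3846 → 61.4.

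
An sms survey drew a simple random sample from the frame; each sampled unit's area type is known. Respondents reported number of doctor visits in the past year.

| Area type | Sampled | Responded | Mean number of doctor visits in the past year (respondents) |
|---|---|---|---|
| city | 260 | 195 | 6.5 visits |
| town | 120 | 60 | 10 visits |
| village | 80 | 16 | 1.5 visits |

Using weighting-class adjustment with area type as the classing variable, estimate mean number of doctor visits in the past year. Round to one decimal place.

Response rates by class: city 195/260 = 75%, town 60/120 = 50%, village 16/80 = 20%.
Inverse-response-rate weighting restores each class to its sampled count, so class totals weight by n_sampled:
  city: 260 × 6.5 = 1690
  town: 120 × 10 = 1200
  village: 80 × 1.5 = 120
Adjusted estimate = 3010 / 460 = 6.54348 → 6.5.

6.5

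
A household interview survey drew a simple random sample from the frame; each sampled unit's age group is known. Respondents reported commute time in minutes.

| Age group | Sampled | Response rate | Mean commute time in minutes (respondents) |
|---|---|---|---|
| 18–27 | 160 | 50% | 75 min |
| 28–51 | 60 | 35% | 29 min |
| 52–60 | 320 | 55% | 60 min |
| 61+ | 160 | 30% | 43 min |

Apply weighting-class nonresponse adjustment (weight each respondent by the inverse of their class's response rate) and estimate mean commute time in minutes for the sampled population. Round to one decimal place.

56.9

Each respondent's weight = sampled/responded in their class; summing within a class gives n_sampled, so:
  18–27: 160 × 75 = 12,000
  28–51: 60 × 29 = 1740
  52–60: 320 × 60 = 19,200
  61+: 160 × 43 = 6880
Adjusted estimate = 39,820 / 700 = 56.8857 → 56.9.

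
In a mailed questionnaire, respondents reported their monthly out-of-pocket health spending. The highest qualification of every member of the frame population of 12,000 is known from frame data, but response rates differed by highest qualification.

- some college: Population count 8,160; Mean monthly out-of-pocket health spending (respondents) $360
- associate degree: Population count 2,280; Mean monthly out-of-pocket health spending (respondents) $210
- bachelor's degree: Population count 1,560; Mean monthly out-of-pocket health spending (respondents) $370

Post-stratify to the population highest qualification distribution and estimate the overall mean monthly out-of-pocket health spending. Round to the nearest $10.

Each cell contributes population-share × respondent value:
  some college: (8,160/12,000) × 360 = 244.8
  associate degree: (2,280/12,000) × 210 = 39.9
  bachelor's degree: (1,560/12,000) × 370 = 48.1
Post-stratified estimate = 332.8 → $330.

$330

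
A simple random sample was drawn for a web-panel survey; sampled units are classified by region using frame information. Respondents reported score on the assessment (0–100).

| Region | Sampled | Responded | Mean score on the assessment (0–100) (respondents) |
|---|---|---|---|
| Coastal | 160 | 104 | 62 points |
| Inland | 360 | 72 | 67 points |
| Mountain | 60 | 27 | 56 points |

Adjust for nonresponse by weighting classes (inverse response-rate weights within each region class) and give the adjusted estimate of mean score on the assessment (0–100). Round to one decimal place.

64.5

Response rates by class: Coastal 104/160 = 65%, Inland 72/360 = 20%, Mountain 27/60 = 45%.
Inverse-response-rate weighting restores each class to its sampled count, so class totals weight by n_sampled:
  Coastal: 160 × 62 = 9920
  Inland: 360 × 67 = 24,120
  Mountain: 60 × 56 = 3360
Adjusted estimate = 37,400 / 580 = 64.4828 → 64.5.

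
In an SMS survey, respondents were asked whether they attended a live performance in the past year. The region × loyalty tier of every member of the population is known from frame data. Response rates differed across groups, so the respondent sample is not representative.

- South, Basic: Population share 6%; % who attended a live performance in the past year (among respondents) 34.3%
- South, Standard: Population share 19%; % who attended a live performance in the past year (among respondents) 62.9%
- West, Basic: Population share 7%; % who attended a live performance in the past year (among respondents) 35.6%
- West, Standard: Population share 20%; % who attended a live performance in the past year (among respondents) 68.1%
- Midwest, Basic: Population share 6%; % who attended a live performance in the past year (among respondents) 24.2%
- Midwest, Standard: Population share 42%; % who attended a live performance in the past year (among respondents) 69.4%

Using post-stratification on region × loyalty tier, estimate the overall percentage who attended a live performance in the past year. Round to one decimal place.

Post-stratification weights by population share, not respondent share:
  South, Basic: 0.06 × 34.3 = 2.058
  South, Standard: 0.19 × 62.9 = 11.951
  West, Basic: 0.07 × 35.6 = 2.492
  West, Standard: 0.2 × 68.1 = 13.62
  Midwest, Basic: 0.06 × 24.2 = 1.452
  Midwest, Standard: 0.42 × 69.4 = 29.148
Post-stratified estimate = 60.721 → 60.7%.

60.7%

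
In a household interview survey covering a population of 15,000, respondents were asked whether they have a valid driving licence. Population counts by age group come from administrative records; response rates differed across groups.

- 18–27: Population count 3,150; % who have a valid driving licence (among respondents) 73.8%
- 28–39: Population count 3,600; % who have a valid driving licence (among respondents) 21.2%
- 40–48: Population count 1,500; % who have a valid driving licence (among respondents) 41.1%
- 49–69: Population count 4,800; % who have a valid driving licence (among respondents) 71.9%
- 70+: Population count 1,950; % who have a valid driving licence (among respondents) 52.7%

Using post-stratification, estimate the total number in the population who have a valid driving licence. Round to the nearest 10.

Each cell contributes its population count × the respondent rate:
  18–27: 3,150 × 73.8% = 2324.7
  28–39: 3,600 × 21.2% = 763.2
  40–48: 1,500 × 41.1% = 616.5
  49–69: 4,800 × 71.9% = 3451.2
  70+: 1,950 × 52.7% = 1027.65
Estimated total = 8183.25 → 8,180.

8,180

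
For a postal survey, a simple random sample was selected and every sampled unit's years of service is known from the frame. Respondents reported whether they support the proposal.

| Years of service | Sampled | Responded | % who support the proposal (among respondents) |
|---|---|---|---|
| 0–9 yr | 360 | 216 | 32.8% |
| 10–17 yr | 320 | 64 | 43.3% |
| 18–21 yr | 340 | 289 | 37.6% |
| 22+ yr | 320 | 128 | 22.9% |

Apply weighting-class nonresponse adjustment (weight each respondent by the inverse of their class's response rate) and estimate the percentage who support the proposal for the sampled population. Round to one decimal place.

34.2%

Response rates by class: 0–9 yr 216/360 = 60%, 10–17 yr 64/320 = 20%, 18–21 yr 289/340 = 85%, 22+ yr 128/320 = 40%.
With weight = n_sampled/n_responded per class, the weighted class total is n_sampled:
  0–9 yr: 360 × 32.8 = 11808
  10–17 yr: 320 × 43.3 = 13,856
  18–21 yr: 340 × 37.6 = 12,784
  22+ yr: 320 × 22.9 = 7328
Adjusted estimate = 45,776 / 1,340 = 34.1612 → 34.2%.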